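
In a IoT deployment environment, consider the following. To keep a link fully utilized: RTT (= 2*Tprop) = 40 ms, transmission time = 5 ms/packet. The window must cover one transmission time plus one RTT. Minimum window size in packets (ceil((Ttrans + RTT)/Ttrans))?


Given: Ttrans = 5 ms, RTT = 40 ms (= 2 * Tprop, Tprop = 20 ms)
Time until first ACK returns = Ttrans + RTT = 5 + 40 = 45 ms
Need W * Ttrans >= Ttrans + RTT  ->  W >= (Ttrans + RTT) / Ttrans
(Ttrans + RTT) / Ttrans = 45 / 5 = 9
W_min = ceil(9) = 9

9


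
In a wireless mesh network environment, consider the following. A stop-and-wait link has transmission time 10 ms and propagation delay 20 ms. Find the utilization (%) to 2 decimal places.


Given: Ttrans = 10 ms, Tprop = 20 ms
RTT = 2 * Tprop = 2 * 20 = 40 ms
U = Ttrans / (Ttrans + RTT)
U = 10 / (10 + 40)
U = 10 / 50 = 0.2
U% = 20.00%

20.00


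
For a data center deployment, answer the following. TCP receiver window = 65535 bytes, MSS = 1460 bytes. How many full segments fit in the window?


Given: RWND = 65535 bytes, MSS = 1460 bytes
Full segments = floor(RWND / MSS)
Full segments = floor(65535 / 1460)
Full segments = floor(44.887) = 44

44


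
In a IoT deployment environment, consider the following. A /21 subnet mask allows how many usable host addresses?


Given: subnet mask /21
Host bits = 32 - 21 = 11
Total addresses = 2^11 = 2048
Usable hosts = 2048 - 2 (network + broadcast) = 2046

2046


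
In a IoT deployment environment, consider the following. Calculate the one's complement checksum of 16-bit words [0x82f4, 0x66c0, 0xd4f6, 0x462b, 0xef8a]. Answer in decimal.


Given words: [0x82f4, 0x66c0, 0xd4f6, 0x462b, 0xef8a]
Step 1: Sum all words
Raw sum = 33524 + 26304 + 54518 + 17963 + 61322 = 193631
Step 2: Fold carry: (62559 + 2) = 62561
One's complement = ~62561 & 0xFFFF = 2974

2974


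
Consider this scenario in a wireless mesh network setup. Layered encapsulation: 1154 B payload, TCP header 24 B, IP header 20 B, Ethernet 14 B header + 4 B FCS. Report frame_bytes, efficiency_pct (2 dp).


TCP segment = 1154 + 24 = 1178 B
IP packet = 1178 + 20 = 1198 B
Ethernet frame = 1198 + 14 + 4 = 1216 B
Efficiency = app / frame = 1154 / 1216 = 0.949013 = 94.9013% -> 94.90% (2 dp)

1216, 94.90


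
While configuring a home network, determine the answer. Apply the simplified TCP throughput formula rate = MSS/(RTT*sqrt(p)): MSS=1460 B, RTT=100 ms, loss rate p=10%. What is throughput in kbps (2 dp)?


Given: MSS = 1460 bytes, RTT = 100 ms, loss = 10%
RTT in seconds = 100 / 1000 = 0.1
Loss rate = 10% = 0.1
sqrt(loss) = sqrt(0.1) = 0.316227766017
Throughput (bytes/s) = 1460 / (0.1 * 0.316227766017) = 46169.2538
Throughput (kbps) = 46169.2538 * 8 / 1000 = 369.354031 -> 369.35 kbps (2 dp)

369.35


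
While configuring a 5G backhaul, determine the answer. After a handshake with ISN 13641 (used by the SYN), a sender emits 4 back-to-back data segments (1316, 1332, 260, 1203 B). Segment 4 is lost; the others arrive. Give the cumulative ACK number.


SYN uses sequence number 13641; first data byte = ISN + 1 = 13642.
Segment 1: SEQ = 13642, len = 1316 B, covers [13642, 14957]
Segment 2: SEQ = 14958, len = 1332 B, covers [14958, 16289]
Segment 3: SEQ = 16290, len = 260 B, covers [16290, 16549]
Segment 4: SEQ = 16550, len = 1203 B, covers [16550, 17752] [LOST]
In-order data received: bytes [13642, 16549] (segments 1..3).
Segment 4 missing -> gap begins at byte 16550.
Cumulative ACK = next expected in-order byte = 13642 + 1316 + 1332 + 260 = 16550

16550


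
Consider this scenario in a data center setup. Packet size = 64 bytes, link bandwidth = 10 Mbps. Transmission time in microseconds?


Given: packet = 64 bytes, bandwidth = 10 Mbps
Packet in bits = 64 * 8 = 512 bits
Bandwidth = 10 * 10^6 = 10000000 bps
Time = 512 / 10000000 seconds
Time in us = 512 * 10^6 / 10000000 = 51.2

51.2


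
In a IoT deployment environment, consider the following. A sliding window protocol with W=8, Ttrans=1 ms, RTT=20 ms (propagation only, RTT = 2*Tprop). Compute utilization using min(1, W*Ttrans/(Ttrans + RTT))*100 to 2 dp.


Given: W = 8, Ttrans = 1 ms, RTT = 20 ms (= 2 * Tprop, Tprop = 10 ms)
Cycle time = Ttrans + RTT = 1 + 20 = 21 ms (first packet sent until its ACK returns)
W * Ttrans = 8 * 1 = 8 ms of sending per cycle
W * Ttrans / (Ttrans + RTT) = 8 / 21 = 0.380952
U = min(1, 0.380952) = 0.380952
U% = 38.10%

38.10


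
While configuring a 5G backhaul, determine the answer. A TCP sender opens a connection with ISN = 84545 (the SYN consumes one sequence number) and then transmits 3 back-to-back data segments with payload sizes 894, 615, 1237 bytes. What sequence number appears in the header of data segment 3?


The SYN occupies sequence number ISN = 84545, so the first data byte is ISN + 1 = 84546.
SEQ of data segment i = (ISN + 1) + sum of payload sizes of segments 1..i-1.
Segment 1: SEQ = 84546, payload = 894 bytes
Segment 2: SEQ = 85440, payload = 615 bytes
Segment 3: SEQ = 86055, payload = 1237 bytes
SEQ of segment 3 = 84546 + 894 + 615 = 86055

86055


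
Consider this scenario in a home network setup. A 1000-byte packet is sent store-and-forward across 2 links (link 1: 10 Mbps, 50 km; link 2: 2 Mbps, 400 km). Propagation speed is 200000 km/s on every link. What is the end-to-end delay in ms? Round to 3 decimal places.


Packet = 1000 bytes = 8000 bits. Store-and-forward: sum (t_trans + t_prop) per link.
Link 1: t_trans = 8000/(10*10^6) s = 0.8000 ms; t_prop = 50/200000 s = 0.2500 ms; subtotal = 1.0500 ms
Link 2: t_trans = 8000/(2*10^6) s = 4.0000 ms; t_prop = 400/200000 s = 2.0000 ms; subtotal = 6.0000 ms
End-to-end = 1.0500 + 6.0000 = 7.0500 ms -> 7.050 ms (3 dp)

7.050


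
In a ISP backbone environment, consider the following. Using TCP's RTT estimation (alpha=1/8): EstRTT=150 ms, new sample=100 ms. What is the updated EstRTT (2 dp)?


Given: EstRTT = 150 ms, SampleRTT = 100 ms, alpha = 1/8
New EstRTT = (1 - alpha) * EstRTT + alpha * SampleRTT
(7/8) * 150 = 131.25
(1/8) * 100 = 12.5
New EstRTT = 131.25 + 12.5 = 143.75 ms -> 143.75 ms (2 dp)

143.75


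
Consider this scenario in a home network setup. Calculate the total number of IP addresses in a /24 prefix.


Given: CIDR prefix /24
Host bits = 32 - 24 = 8
Total addresses = 2^8 = 256

256


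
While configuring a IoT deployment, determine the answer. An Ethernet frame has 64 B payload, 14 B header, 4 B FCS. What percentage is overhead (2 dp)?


Given: payload = 64 B, header = 14 B, trailer = 4 B
Overhead bytes = header + trailer = 14 + 4 = 18
Total frame = payload + overhead = 64 + 18 = 82
Overhead % = 18 / 82 * 100 = 21.9512% -> 21.95% (2 dp)

21.95


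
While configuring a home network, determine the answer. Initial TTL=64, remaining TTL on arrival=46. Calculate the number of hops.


Given: initial TTL = 64, received TTL = 46
Hops = initial TTL - received TTL
Hops = 64 - 46 = 18

18


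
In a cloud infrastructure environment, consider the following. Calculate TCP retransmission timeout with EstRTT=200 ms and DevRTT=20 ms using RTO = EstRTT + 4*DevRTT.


Given: EstRTT = 200 ms, DevRTT = 20 ms
Timeout = EstRTT + 4 * DevRTT
4 * DevRTT = 4 * 20 = 80
Timeout = 200 + 80 = 280 ms

280


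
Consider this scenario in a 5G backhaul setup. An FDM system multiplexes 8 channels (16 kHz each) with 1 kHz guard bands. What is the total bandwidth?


Given: 8 channels, 16 kHz each, guard = 1 kHz
Channel bandwidth = 8 * 16 = 128 kHz
Guard bands = 7 gaps * 1 kHz = 7 kHz
Total = 128 + 7 = 135 kHz

135


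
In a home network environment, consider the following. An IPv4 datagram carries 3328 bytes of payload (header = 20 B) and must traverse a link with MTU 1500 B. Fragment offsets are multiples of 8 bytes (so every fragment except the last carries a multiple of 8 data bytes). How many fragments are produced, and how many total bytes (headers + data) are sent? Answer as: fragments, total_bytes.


Max data per non-final fragment = floor((MTU - header)/8)*8 = floor((1500 - 20)/8)*8 = floor(1480/8)*8 = 1480 B
Final fragment needs no 8-byte alignment: it can carry up to MTU - header = 1480 B
Non-final fragments needed = ceil((payload - 1480) / 1480) = ceil(1848/1480) = ceil(1.2486) = 2
Number of fragments = 2 + 1 = 3
Fragment sizes (data): 2 * 1480 B + 368 B (last, 368 <= 1480 OK)
Total bytes sent = payload + n_frags * header = 3328 + 3*20 = 3328 + 60 = 3388 B

3, 3388


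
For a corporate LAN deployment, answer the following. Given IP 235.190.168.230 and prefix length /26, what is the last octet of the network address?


Given: IP = 235.190.168.230, prefix = /26
Subnet mask = 255.255.255.192
Last octet of IP: 230
Last octet of mask: 192
Network last octet = 230 AND 192 = 192

192


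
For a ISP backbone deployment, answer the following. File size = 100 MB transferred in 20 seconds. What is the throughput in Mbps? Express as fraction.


Given: file = 100 MB, time = 20 s
File in Mb = 100 * 8 = 800 Mb
Throughput = 800 / 20 Mbps
Throughput = 40 Mbps

40


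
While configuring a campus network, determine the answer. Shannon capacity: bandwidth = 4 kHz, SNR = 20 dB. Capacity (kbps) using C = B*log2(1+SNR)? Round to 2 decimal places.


Given: B = 4 kHz, SNR = 20 dB
SNR linear = 10^(20/10) = 100
1 + SNR = 101
log2(101) = 6.6582114828
C = 4 * 1000 * 6.6582114828 = 26632.8459 bps
C = 26.632846 kbps -> 26.63 kbps (2 dp)

26.63


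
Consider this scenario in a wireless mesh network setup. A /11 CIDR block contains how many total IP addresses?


Given: CIDR prefix /11
Host bits = 32 - 11 = 21
Total addresses = 2^21 = 2097152

2097152


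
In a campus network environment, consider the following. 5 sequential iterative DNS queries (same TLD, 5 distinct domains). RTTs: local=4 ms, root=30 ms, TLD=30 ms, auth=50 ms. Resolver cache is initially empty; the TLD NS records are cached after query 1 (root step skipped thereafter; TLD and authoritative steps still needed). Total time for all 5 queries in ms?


Lookup 1 (cold cache): local + root + TLD + auth = 4 + 30 + 30 + 50 = 114 ms
Lookups 2..5 (TLD NS cached -> skip root; new domain -> still ask TLD and auth): local + TLD + auth = 4 + 30 + 50 = 84 ms each
Remaining 4 lookups: 4 * 84 = 336 ms
Total = 114 + 336 = 450 ms

450


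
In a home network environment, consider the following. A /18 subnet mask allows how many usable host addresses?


Given: subnet mask /18
Host bits = 32 - 18 = 14
Total addresses = 2^14 = 16384
Usable hosts = 16384 - 2 (network + broadcast) = 16382

16382


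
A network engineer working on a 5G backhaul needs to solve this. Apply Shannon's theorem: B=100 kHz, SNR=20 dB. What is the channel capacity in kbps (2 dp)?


Given: B = 100 kHz, SNR = 20 dB
SNR linear = 10^(20/10) = 100
1 + SNR = 101
log2(101) = 6.6582114828
C = 100 * 1000 * 6.6582114828 = 665821.1483 bps
C = 665.821148 kbps -> 665.82 kbps (2 dp)

665.82


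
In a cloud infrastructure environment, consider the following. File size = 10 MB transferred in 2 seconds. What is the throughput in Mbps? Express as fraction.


Given: file = 10 MB, time = 2 s
File in Mb = 10 * 8 = 80 Mb
Throughput = 80 / 2 Mbps
Throughput = 40 Mbps

40


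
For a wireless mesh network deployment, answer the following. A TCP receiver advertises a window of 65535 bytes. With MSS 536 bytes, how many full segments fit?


Given: RWND = 65535 bytes, MSS = 536 bytes
Full segments = floor(RWND / MSS)
Full segments = floor(65535 / 536)
Full segments = floor(122.2668) = 122

122


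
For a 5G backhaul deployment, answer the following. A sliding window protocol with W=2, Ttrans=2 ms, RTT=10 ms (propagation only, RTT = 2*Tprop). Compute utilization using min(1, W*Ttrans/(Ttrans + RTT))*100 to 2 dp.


Given: W = 2, Ttrans = 2 ms, RTT = 10 ms (= 2 * Tprop, Tprop = 5 ms)
Cycle time = Ttrans + RTT = 2 + 10 = 12 ms (first packet sent until its ACK returns)
W * Ttrans = 2 * 2 = 4 ms of sending per cycle
W * Ttrans / (Ttrans + RTT) = 4 / 12 = 0.333333
U = min(1, 0.333333) = 0.333333
U% = 33.33%

33.33


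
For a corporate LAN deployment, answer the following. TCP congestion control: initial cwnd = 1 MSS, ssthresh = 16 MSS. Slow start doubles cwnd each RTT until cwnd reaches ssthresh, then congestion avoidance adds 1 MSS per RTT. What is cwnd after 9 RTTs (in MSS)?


RTT 0: cwnd = 1 MSS (initial)
RTT 1: cwnd = 2 MSS (slow start, doubled)
RTT 2: cwnd = 4 MSS (slow start, doubled)
RTT 3: cwnd = 8 MSS (slow start, doubled)
RTT 4: cwnd = 16 MSS (slow start, doubled)
RTT 5: cwnd = 17 MSS (congestion avoidance, +1)
RTT 6: cwnd = 18 MSS (congestion avoidance, +1)
RTT 7: cwnd = 19 MSS (congestion avoidance, +1)
RTT 8: cwnd = 20 MSS (congestion avoidance, +1)
RTT 9: cwnd = 21 MSS (congestion avoidance, +1)

21


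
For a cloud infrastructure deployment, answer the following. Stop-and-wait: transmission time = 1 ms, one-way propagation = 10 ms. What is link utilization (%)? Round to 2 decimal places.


Given: Ttrans = 1 ms, Tprop = 10 ms
RTT = 2 * Tprop = 2 * 10 = 20 ms
U = Ttrans / (Ttrans + RTT)
U = 1 / (1 + 20)
U = 1 / 21 = 0.047619
U% = 4.76%

4.76


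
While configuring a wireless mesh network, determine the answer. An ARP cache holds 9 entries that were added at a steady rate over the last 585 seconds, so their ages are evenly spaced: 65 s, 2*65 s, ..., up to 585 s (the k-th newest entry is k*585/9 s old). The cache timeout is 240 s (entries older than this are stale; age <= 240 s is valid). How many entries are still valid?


Ages are k * 585/9 s for k = 1..9 (spacing = 65.0000 s).
Entry k is valid iff k * 585/9 <= 240 iff k <= 9 * 240 / 585 = 3.6923
n_valid = floor(3.6923) = 3
(n_stale = 9 - 3 = 6)

3


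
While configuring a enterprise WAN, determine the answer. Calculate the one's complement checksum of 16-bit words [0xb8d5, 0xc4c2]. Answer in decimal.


Given words: [0xb8d5, 0xc4c2]
Step 1: Sum all words
Raw sum = 47317 + 50370 = 97687
Step 2: Fold carry: (32151 + 1) = 32152
One's complement = ~32152 & 0xFFFF = 33383

33383


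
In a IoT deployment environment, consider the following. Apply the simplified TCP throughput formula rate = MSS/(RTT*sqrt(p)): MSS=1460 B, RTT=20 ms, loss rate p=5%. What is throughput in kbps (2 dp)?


Given: MSS = 1460 bytes, RTT = 20 ms, loss = 5%
RTT in seconds = 20 / 1000 = 0.02
Loss rate = 5% = 0.05
sqrt(loss) = sqrt(0.05) = 0.223606797750
Throughput (bytes/s) = 1460 / (0.02 * 0.223606797750) = 326465.9247
Throughput (kbps) = 326465.9247 * 8 / 1000 = 2611.727398 -> 2611.73 kbps (2 dp)

2611.73


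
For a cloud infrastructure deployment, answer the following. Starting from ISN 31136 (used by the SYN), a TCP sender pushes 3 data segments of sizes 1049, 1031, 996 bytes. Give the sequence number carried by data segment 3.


The SYN occupies sequence number ISN = 31136, so the first data byte is ISN + 1 = 31137.
SEQ of data segment i = (ISN + 1) + sum of payload sizes of segments 1..i-1.
Segment 1: SEQ = 31137, payload = 1049 bytes
Segment 2: SEQ = 32186, payload = 1031 bytes
Segment 3: SEQ = 33217, payload = 996 bytes
SEQ of segment 3 = 31137 + 1049 + 1031 = 33217

33217


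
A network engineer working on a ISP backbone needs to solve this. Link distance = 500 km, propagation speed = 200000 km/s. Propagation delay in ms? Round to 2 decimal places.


Given: distance = 500 km, speed = 200000 km/s
Delay = distance / speed = 500 / 200000 seconds
Delay in ms = 500 * 1000 / 200000
Delay = 2.5000 ms
Rounded to 2 dp = 2.50 ms

2.50


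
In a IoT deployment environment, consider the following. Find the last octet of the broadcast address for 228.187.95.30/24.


Given: IP = 228.187.95.30, prefix = /24
Host bits = 32 - 24 = 8
Network last octet = 30 AND mask = 0
Host part size = 2^8 - 1 = 255
Broadcast last octet = 0 OR 255 = 255

255


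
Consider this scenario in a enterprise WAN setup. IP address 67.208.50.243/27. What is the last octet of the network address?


Given: IP = 67.208.50.243, prefix = /27
Subnet mask = 255.255.255.224
Last octet of IP: 243
Last octet of mask: 224
Network last octet = 243 AND 224 = 224

224


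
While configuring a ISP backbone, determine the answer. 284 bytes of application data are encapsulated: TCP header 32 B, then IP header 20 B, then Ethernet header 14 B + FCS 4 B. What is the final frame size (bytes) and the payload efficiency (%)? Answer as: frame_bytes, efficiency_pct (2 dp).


TCP segment = 284 + 32 = 316 B
IP packet = 316 + 20 = 336 B
Ethernet frame = 336 + 14 + 4 = 354 B
Efficiency = app / frame = 284 / 354 = 0.802260 = 80.2260% -> 80.23% (2 dp)

354, 80.23


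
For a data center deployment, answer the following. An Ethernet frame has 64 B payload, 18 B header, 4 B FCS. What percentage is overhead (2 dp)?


Given: payload = 64 B, header = 18 B, trailer = 4 B
Overhead bytes = header + trailer = 18 + 4 = 22
Total frame = payload + overhead = 64 + 22 = 86
Overhead % = 22 / 86 * 100 = 25.5814% -> 25.58% (2 dp)

25.58


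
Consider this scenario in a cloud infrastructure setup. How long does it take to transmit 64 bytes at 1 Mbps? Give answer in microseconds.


Given: packet = 64 bytes, bandwidth = 1 Mbps
Packet in bits = 64 * 8 = 512 bits
Bandwidth = 1 * 10^6 = 1000000 bps
Time = 512 / 1000000 seconds
Time in us = 512 * 10^6 / 1000000 = 512

512


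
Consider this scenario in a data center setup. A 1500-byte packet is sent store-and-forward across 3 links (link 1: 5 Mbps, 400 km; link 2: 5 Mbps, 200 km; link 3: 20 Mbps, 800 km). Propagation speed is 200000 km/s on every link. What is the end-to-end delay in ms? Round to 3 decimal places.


Packet = 1500 bytes = 12000 bits. Store-and-forward: sum (t_trans + t_prop) per link.
Link 1: t_trans = 12000/(5*10^6) s = 2.4000 ms; t_prop = 400/200000 s = 2.0000 ms; subtotal = 4.4000 ms
Link 2: t_trans = 12000/(5*10^6) s = 2.4000 ms; t_prop = 200/200000 s = 1.0000 ms; subtotal = 3.4000 ms
Link 3: t_trans = 12000/(20*10^6) s = 0.6000 ms; t_prop = 800/200000 s = 4.0000 ms; subtotal = 4.6000 ms
End-to-end = 4.4000 + 3.4000 + 4.6000 = 12.4000 ms -> 12.400 ms (3 dp)

12.400


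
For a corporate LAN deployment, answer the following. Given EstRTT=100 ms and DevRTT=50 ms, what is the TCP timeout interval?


Given: EstRTT = 100 ms, DevRTT = 50 ms
Timeout = EstRTT + 4 * DevRTT
4 * DevRTT = 4 * 50 = 200
Timeout = 100 + 200 = 300 ms

300


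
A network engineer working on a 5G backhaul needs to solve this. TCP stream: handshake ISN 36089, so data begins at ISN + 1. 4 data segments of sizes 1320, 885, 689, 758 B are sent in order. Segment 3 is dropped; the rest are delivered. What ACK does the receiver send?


SYN uses sequence number 36089; first data byte = ISN + 1 = 36090.
Segment 1: SEQ = 36090, len = 1320 B, covers [36090, 37409]
Segment 2: SEQ = 37410, len = 885 B, covers [37410, 38294]
Segment 3: SEQ = 38295, len = 689 B, covers [38295, 38983] [LOST]
Segment 4: SEQ = 38984, len = 758 B, covers [38984, 39741]
In-order data received: bytes [36090, 38294] (segments 1..2).
Segment 3 missing -> gap begins at byte 38295; later segments buffered out of order.
Cumulative ACK = next expected in-order byte = 36090 + 1320 + 885 = 38295

38295


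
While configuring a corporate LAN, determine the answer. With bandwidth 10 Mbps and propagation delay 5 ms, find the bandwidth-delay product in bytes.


Given: bandwidth = 10 Mbps, delay = 5 ms
BDP in bits = 10 * 10^6 * 5 / 1000
BDP in bits = 50000
BDP in bytes = 50000 / 8 = 6250

6250


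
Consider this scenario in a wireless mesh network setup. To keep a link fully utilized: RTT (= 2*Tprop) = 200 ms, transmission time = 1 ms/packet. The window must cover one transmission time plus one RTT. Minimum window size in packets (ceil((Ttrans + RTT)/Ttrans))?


Given: Ttrans = 1 ms, RTT = 200 ms (= 2 * Tprop, Tprop = 100 ms)
Time until first ACK returns = Ttrans + RTT = 1 + 200 = 201 ms
Need W * Ttrans >= Ttrans + RTT  ->  W >= (Ttrans + RTT) / Ttrans
(Ttrans + RTT) / Ttrans = 201 / 1 = 201
W_min = ceil(201) = 201

201


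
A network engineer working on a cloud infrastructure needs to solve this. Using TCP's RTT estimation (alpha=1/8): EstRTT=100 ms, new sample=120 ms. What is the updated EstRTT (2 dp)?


Given: EstRTT = 100 ms, SampleRTT = 120 ms, alpha = 1/8
New EstRTT = (1 - alpha) * EstRTT + alpha * SampleRTT
(7/8) * 100 = 87.5
(1/8) * 120 = 15
New EstRTT = 87.5 + 15 = 102.5 ms -> 102.50 ms (2 dp)

102.50


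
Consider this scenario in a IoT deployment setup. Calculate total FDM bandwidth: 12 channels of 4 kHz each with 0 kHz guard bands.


Given: 12 channels, 4 kHz each, guard = 0 kHz
Channel bandwidth = 12 * 4 = 48 kHz
Guard bands = 11 gaps * 0 kHz = 0 kHz
Total = 48 + 0 = 48 kHz

48


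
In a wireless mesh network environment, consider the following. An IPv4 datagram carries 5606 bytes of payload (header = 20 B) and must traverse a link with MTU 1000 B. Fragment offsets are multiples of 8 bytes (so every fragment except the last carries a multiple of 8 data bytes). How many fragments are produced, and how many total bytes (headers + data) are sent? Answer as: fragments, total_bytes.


Max data per non-final fragment = floor((MTU - header)/8)*8 = floor((1000 - 20)/8)*8 = floor(980/8)*8 = 976 B
Final fragment needs no 8-byte alignment: it can carry up to MTU - header = 980 B
Non-final fragments needed = ceil((payload - 980) / 976) = ceil(4626/976) = ceil(4.7398) = 5
Number of fragments = 5 + 1 = 6
Fragment sizes (data): 5 * 976 B + 726 B (last, 726 <= 980 OK)
Total bytes sent = payload + n_frags * header = 5606 + 6*20 = 5606 + 120 = 5726 B

6, 5726


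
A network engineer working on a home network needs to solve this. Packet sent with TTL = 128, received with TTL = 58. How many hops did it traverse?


Given: initial TTL = 128, received TTL = 58
Hops = initial TTL - received TTL
Hops = 128 - 58 = 70

70


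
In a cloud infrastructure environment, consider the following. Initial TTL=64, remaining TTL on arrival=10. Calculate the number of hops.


Given: initial TTL = 64, received TTL = 10
Hops = initial TTL - received TTL
Hops = 64 - 10 = 54

54


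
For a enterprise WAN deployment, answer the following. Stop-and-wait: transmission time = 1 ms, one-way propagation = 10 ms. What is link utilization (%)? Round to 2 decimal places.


Given: Ttrans = 1 ms, Tprop = 10 ms
RTT = 2 * Tprop = 2 * 10 = 20 ms
U = Ttrans / (Ttrans + RTT)
U = 1 / (1 + 20)
U = 1 / 21 = 0.047619
U% = 4.76%

4.76


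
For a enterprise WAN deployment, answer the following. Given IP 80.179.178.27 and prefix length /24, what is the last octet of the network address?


Given: IP = 80.179.178.27, prefix = /24
Subnet mask = 255.255.255.0
Last octet of IP: 27
Last octet of mask: 0
Network last octet = 27 AND 0 = 0

0


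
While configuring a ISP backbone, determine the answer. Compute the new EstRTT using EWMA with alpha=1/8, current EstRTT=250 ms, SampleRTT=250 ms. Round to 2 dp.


Given: EstRTT = 250 ms, SampleRTT = 250 ms, alpha = 1/8
New EstRTT = (1 - alpha) * EstRTT + alpha * SampleRTT
(7/8) * 250 = 218.75
(1/8) * 250 = 31.25
New EstRTT = 218.75 + 31.25 = 250 ms -> 250.00 ms (2 dp)

250.00


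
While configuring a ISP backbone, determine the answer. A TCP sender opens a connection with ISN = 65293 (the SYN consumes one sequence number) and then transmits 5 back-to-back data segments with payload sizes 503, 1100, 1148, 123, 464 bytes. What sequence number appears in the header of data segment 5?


The SYN occupies sequence number ISN = 65293, so the first data byte is ISN + 1 = 65294.
SEQ of data segment i = (ISN + 1) + sum of payload sizes of segments 1..i-1.
Segment 1: SEQ = 65294, payload = 503 bytes
Segment 2: SEQ = 65797, payload = 1100 bytes
Segment 3: SEQ = 66897, payload = 1148 bytes
Segment 4: SEQ = 68045, payload = 123 bytes
Segment 5: SEQ = 68168, payload = 464 bytes
SEQ of segment 5 = 65294 + 503 + 1100 + 1148 + 123 = 68168

68168


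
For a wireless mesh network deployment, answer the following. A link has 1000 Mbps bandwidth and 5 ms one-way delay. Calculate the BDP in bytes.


Given: bandwidth = 1000 Mbps, delay = 5 ms
BDP in bits = 1000 * 10^6 * 5 / 1000
BDP in bits = 5000000
BDP in bytes = 5000000 / 8 = 625000

625000


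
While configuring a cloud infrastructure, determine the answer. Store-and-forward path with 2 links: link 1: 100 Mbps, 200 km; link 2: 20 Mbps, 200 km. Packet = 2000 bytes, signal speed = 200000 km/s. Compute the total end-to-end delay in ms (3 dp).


Packet = 2000 bytes = 16000 bits. Store-and-forward: sum (t_trans + t_prop) per link.
Link 1: t_trans = 16000/(100*10^6) s = 0.1600 ms; t_prop = 200/200000 s = 1.0000 ms; subtotal = 1.1600 ms
Link 2: t_trans = 16000/(20*10^6) s = 0.8000 ms; t_prop = 200/200000 s = 1.0000 ms; subtotal = 1.8000 ms
End-to-end = 1.1600 + 1.8000 = 2.9600 ms -> 2.960 ms (3 dp)

2.960


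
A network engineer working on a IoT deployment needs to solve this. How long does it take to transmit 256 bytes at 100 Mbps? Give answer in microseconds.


Given: packet = 256 bytes, bandwidth = 100 Mbps
Packet in bits = 256 * 8 = 2048 bits
Bandwidth = 100 * 10^6 = 100000000 bps
Time = 2048 / 100000000 seconds
Time in us = 2048 * 10^6 / 100000000 = 20.48

20.48


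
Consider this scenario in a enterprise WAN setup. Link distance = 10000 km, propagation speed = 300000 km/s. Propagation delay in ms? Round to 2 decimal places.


Given: distance = 10000 km, speed = 300000 km/s
Delay = distance / speed = 10000 / 300000 seconds
Delay in ms = 10000 * 1000 / 300000
Delay = 33.3333 ms
Rounded to 2 dp = 33.33 ms

33.33


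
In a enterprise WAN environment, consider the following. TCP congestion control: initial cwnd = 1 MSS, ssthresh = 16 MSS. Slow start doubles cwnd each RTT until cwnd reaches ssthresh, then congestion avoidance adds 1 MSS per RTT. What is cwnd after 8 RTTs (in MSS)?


RTT 0: cwnd = 1 MSS (initial)
RTT 1: cwnd = 2 MSS (slow start, doubled)
RTT 2: cwnd = 4 MSS (slow start, doubled)
RTT 3: cwnd = 8 MSS (slow start, doubled)
RTT 4: cwnd = 16 MSS (slow start, doubled)
RTT 5: cwnd = 17 MSS (congestion avoidance, +1)
RTT 6: cwnd = 18 MSS (congestion avoidance, +1)
RTT 7: cwnd = 19 MSS (congestion avoidance, +1)
RTT 8: cwnd = 20 MSS (congestion avoidance, +1)

20


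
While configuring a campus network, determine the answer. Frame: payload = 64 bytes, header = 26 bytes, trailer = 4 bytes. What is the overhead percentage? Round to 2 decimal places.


Given: payload = 64 B, header = 26 B, trailer = 4 B
Overhead bytes = header + trailer = 26 + 4 = 30
Total frame = payload + overhead = 64 + 30 = 94
Overhead % = 30 / 94 * 100 = 31.9149% -> 31.91% (2 dp)

31.91


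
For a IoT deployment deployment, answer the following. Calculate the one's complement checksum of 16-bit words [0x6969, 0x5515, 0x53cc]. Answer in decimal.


Given words: [0x6969, 0x5515, 0x53cc]
Step 1: Sum all words
Raw sum = 26985 + 21781 + 21452 = 70218
Step 2: Fold carry: (4682 + 1) = 4683
One's complement = ~4683 & 0xFFFF = 60852

60852


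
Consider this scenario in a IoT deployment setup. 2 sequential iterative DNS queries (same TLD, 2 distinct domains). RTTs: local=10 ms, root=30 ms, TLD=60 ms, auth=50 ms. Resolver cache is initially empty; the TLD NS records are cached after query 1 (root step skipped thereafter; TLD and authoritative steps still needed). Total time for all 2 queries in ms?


Lookup 1 (cold cache): local + root + TLD + auth = 10 + 30 + 60 + 50 = 150 ms
Lookups 2..2 (TLD NS cached -> skip root; new domain -> still ask TLD and auth): local + TLD + auth = 10 + 60 + 50 = 120 ms each
Remaining 1 lookups: 1 * 120 = 120 ms
Total = 150 + 120 = 270 ms

270


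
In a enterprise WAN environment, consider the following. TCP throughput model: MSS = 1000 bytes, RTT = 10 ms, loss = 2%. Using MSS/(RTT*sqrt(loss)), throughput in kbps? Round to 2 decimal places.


Given: MSS = 1000 bytes, RTT = 10 ms, loss = 2%
RTT in seconds = 10 / 1000 = 0.01
Loss rate = 2% = 0.02
sqrt(loss) = sqrt(0.02) = 0.141421356237
Throughput (bytes/s) = 1000 / (0.01 * 0.141421356237) = 707106.7812
Throughput (kbps) = 707106.7812 * 8 / 1000 = 5656.854249 -> 5656.85 kbps (2 dp)

5656.85


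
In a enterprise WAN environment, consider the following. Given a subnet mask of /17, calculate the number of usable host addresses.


Given: subnet mask /17
Host bits = 32 - 17 = 15
Total addresses = 2^15 = 32768
Usable hosts = 32768 - 2 (network + broadcast) = 32766

32766


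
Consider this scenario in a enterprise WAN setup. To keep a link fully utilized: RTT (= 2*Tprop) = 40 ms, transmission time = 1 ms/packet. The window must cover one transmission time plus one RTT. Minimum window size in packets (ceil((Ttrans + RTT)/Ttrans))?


Given: Ttrans = 1 ms, RTT = 40 ms (= 2 * Tprop, Tprop = 20 ms)
Time until first ACK returns = Ttrans + RTT = 1 + 40 = 41 ms
Need W * Ttrans >= Ttrans + RTT  ->  W >= (Ttrans + RTT) / Ttrans
(Ttrans + RTT) / Ttrans = 41 / 1 = 41
W_min = ceil(41) = 41

41


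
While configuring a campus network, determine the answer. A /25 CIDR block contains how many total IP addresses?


Given: CIDR prefix /25
Host bits = 32 - 25 = 7
Total addresses = 2^7 = 128

128


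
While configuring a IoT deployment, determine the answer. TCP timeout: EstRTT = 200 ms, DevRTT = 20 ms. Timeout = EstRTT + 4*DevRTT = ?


Given: EstRTT = 200 ms, DevRTT = 20 ms
Timeout = EstRTT + 4 * DevRTT
4 * DevRTT = 4 * 20 = 80
Timeout = 200 + 80 = 280 ms

280


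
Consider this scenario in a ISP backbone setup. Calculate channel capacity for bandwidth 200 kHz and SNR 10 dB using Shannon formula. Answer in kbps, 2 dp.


Given: B = 200 kHz, SNR = 10 dB
SNR linear = 10^(10/10) = 10
1 + SNR = 11
log2(11) = 3.4594316186
C = 200 * 1000 * 3.4594316186 = 691886.3237 bps
C = 691.886324 kbps -> 691.89 kbps (2 dp)

691.89


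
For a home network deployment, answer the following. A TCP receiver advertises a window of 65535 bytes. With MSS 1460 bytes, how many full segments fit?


Given: RWND = 65535 bytes, MSS = 1460 bytes
Full segments = floor(RWND / MSS)
Full segments = floor(65535 / 1460)
Full segments = floor(44.887) = 44

44


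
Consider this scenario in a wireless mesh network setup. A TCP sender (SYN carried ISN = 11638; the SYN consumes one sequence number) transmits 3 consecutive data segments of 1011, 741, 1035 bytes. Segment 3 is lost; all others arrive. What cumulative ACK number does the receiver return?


SYN uses sequence number 11638; first data byte = ISN + 1 = 11639.
Segment 1: SEQ = 11639, len = 1011 B, covers [11639, 12649]
Segment 2: SEQ = 12650, len = 741 B, covers [12650, 13390]
Segment 3: SEQ = 13391, len = 1035 B, covers [13391, 14425] [LOST]
In-order data received: bytes [11639, 13390] (segments 1..2).
Segment 3 missing -> gap begins at byte 13391.
Cumulative ACK = next expected in-order byte = 11639 + 1011 + 741 = 13391

13391


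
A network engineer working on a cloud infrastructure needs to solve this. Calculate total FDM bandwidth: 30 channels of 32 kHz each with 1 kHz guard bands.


Given: 30 channels, 32 kHz each, guard = 1 kHz
Channel bandwidth = 30 * 32 = 960 kHz
Guard bands = 29 gaps * 1 kHz = 29 kHz
Total = 960 + 29 = 989 kHz

989


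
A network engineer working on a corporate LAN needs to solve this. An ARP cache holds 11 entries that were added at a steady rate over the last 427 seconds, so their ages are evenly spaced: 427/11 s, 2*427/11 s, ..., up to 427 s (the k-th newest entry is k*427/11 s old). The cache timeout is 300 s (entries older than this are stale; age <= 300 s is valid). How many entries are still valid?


Ages are k * 427/11 s for k = 1..11 (spacing = 38.8182 s).
Entry k is valid iff k * 427/11 <= 300 iff k <= 11 * 300 / 427 = 7.7283
n_valid = floor(7.7283) = 7
(n_stale = 11 - 7 = 4)

7


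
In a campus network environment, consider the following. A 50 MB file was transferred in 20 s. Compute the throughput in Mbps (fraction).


Given: file = 50 MB, time = 20 s
File in Mb = 50 * 8 = 400 Mb
Throughput = 400 / 20 Mbps
Throughput = 20 Mbps

20


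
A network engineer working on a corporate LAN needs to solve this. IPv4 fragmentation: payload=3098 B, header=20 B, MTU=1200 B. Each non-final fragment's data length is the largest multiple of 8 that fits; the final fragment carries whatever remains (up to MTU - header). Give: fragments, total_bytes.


Max data per non-final fragment = floor((MTU - header)/8)*8 = floor((1200 - 20)/8)*8 = floor(1180/8)*8 = 1176 B
Final fragment needs no 8-byte alignment: it can carry up to MTU - header = 1180 B
Non-final fragments needed = ceil((payload - 1180) / 1176) = ceil(1918/1176) = ceil(1.6310) = 2
Number of fragments = 2 + 1 = 3
Fragment sizes (data): 2 * 1176 B + 746 B (last, 746 <= 1180 OK)
Total bytes sent = payload + n_frags * header = 3098 + 3*20 = 3098 + 60 = 3158 B

3, 3158


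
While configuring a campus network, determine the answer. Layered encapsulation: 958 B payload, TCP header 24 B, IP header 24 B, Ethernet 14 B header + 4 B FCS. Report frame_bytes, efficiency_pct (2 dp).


TCP segment = 958 + 24 = 982 B
IP packet = 982 + 24 = 1006 B
Ethernet frame = 1006 + 14 + 4 = 1024 B
Efficiency = app / frame = 958 / 1024 = 0.935547 = 93.5547% -> 93.55% (2 dp)

1024, 93.55


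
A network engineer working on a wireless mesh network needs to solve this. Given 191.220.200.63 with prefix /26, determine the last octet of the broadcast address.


Given: IP = 191.220.200.63, prefix = /26
Host bits = 32 - 26 = 6
Network last octet = 63 AND mask = 0
Host part size = 2^6 - 1 = 63
Broadcast last octet = 0 OR 63 = 63

63


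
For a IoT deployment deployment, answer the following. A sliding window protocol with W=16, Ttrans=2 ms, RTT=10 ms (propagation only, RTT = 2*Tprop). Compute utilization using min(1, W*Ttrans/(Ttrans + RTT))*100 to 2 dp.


Given: W = 16, Ttrans = 2 ms, RTT = 10 ms (= 2 * Tprop, Tprop = 5 ms)
Cycle time = Ttrans + RTT = 2 + 10 = 12 ms (first packet sent until its ACK returns)
W * Ttrans = 16 * 2 = 32 ms of sending per cycle
W * Ttrans / (Ttrans + RTT) = 32 / 12 = 2.666667
U = min(1, 2.666667) = 1.000000
U% = 100.00%

100.00


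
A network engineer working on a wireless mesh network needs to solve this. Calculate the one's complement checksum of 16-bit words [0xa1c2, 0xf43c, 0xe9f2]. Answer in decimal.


Given words: [0xa1c2, 0xf43c, 0xe9f2]
Step 1: Sum all words
Raw sum = 41410 + 62524 + 59890 = 163824
Step 2: Fold carry: (32752 + 2) = 32754
One's complement = ~32754 & 0xFFFF = 32781

32781


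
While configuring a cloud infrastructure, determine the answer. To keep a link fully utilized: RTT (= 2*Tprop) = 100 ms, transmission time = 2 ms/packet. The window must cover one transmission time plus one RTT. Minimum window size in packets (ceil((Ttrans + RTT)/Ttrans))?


Given: Ttrans = 2 ms, RTT = 100 ms (= 2 * Tprop, Tprop = 50 ms)
Time until first ACK returns = Ttrans + RTT = 2 + 100 = 102 ms
Need W * Ttrans >= Ttrans + RTT  ->  W >= (Ttrans + RTT) / Ttrans
(Ttrans + RTT) / Ttrans = 102 / 2 = 51
W_min = ceil(51) = 51

51


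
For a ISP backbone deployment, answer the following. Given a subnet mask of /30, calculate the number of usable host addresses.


Given: subnet mask /30
Host bits = 32 - 30 = 2
Total addresses = 2^2 = 4
Usable hosts = 4 - 2 (network + broadcast) = 2

2


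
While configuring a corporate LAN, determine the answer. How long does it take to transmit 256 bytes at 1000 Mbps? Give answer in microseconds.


Given: packet = 256 bytes, bandwidth = 1000 Mbps
Packet in bits = 256 * 8 = 2048 bits
Bandwidth = 1000 * 10^6 = 1000000000 bps
Time = 2048 / 1000000000 seconds
Time in us = 2048 * 10^6 / 1000000000 = 2.048

2.048


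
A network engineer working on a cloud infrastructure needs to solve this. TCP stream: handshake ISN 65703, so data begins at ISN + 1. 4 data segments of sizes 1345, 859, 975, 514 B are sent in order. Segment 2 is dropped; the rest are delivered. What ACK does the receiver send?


SYN uses sequence number 65703; first data byte = ISN + 1 = 65704.
Segment 1: SEQ = 65704, len = 1345 B, covers [65704, 67048]
Segment 2: SEQ = 67049, len = 859 B, covers [67049, 67907] [LOST]
Segment 3: SEQ = 67908, len = 975 B, covers [67908, 68882]
Segment 4: SEQ = 68883, len = 514 B, covers [68883, 69396]
In-order data received: bytes [65704, 67048] (segments 1..1).
Segment 2 missing -> gap begins at byte 67049; later segments buffered out of order.
Cumulative ACK = next expected in-order byte = 65704 + 1345 = 67049

67049


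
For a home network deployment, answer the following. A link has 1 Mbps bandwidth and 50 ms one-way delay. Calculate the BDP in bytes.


Given: bandwidth = 1 Mbps, delay = 50 ms
BDP in bits = 1 * 10^6 * 50 / 1000
BDP in bits = 50000
BDP in bytes = 50000 / 8 = 6250

6250


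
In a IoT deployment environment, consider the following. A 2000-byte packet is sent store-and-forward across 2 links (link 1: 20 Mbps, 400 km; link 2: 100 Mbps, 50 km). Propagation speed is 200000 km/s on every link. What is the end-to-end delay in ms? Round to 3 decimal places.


Packet = 2000 bytes = 16000 bits. Store-and-forward: sum (t_trans + t_prop) per link.
Link 1: t_trans = 16000/(20*10^6) s = 0.8000 ms; t_prop = 400/200000 s = 2.0000 ms; subtotal = 2.8000 ms
Link 2: t_trans = 16000/(100*10^6) s = 0.1600 ms; t_prop = 50/200000 s = 0.2500 ms; subtotal = 0.4100 ms
End-to-end = 2.8000 + 0.4100 = 3.2100 ms -> 3.210 ms (3 dp)

3.210


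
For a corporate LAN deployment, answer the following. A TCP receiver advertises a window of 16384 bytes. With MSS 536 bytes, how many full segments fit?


Given: RWND = 16384 bytes, MSS = 536 bytes
Full segments = floor(RWND / MSS)
Full segments = floor(16384 / 536)
Full segments = floor(30.5672) = 30

30


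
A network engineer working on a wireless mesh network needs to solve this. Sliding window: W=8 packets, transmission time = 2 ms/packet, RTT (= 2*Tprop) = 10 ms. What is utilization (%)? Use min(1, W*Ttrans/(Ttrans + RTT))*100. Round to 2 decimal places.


Given: W = 8, Ttrans = 2 ms, RTT = 10 ms (= 2 * Tprop, Tprop = 5 ms)
Cycle time = Ttrans + RTT = 2 + 10 = 12 ms (first packet sent until its ACK returns)
W * Ttrans = 8 * 2 = 16 ms of sending per cycle
W * Ttrans / (Ttrans + RTT) = 16 / 12 = 1.333333
U = min(1, 1.333333) = 1.000000
U% = 100.00%

100.00


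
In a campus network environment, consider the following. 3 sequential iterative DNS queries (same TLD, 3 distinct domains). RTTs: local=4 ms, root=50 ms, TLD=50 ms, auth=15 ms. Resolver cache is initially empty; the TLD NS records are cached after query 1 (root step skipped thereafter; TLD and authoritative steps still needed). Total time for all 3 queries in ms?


Lookup 1 (cold cache): local + root + TLD + auth = 4 + 50 + 50 + 15 = 119 ms
Lookups 2..3 (TLD NS cached -> skip root; new domain -> still ask TLD and auth): local + TLD + auth = 4 + 50 + 15 = 69 ms each
Remaining 2 lookups: 2 * 69 = 138 ms
Total = 119 + 138 = 257 ms

257


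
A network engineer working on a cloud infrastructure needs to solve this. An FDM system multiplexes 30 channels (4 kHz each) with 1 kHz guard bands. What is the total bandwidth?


Given: 30 channels, 4 kHz each, guard = 1 kHz
Channel bandwidth = 30 * 4 = 120 kHz
Guard bands = 29 gaps * 1 kHz = 29 kHz
Total = 120 + 29 = 149 kHz

149


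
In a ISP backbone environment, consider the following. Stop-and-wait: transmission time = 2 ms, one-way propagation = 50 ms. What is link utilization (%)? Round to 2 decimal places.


Given: Ttrans = 2 ms, Tprop = 50 ms
RTT = 2 * Tprop = 2 * 50 = 100 ms
U = Ttrans / (Ttrans + RTT)
U = 2 / (2 + 100)
U = 2 / 102 = 0.019608
U% = 1.96%

1.96


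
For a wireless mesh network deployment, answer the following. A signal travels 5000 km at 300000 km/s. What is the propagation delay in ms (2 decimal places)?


Given: distance = 5000 km, speed = 300000 km/s
Delay = distance / speed = 5000 / 300000 seconds
Delay in ms = 5000 * 1000 / 300000
Delay = 16.6667 ms
Rounded to 2 dp = 16.67 ms

16.67


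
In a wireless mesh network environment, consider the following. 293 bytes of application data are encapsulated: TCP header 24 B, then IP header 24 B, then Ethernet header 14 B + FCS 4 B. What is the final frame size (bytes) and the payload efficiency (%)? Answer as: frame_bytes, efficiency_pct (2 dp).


TCP segment = 293 + 24 = 317 B
IP packet = 317 + 24 = 341 B
Ethernet frame = 341 + 14 + 4 = 359 B
Efficiency = app / frame = 293 / 359 = 0.816156 = 81.6156% -> 81.62% (2 dp)

359, 81.62
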